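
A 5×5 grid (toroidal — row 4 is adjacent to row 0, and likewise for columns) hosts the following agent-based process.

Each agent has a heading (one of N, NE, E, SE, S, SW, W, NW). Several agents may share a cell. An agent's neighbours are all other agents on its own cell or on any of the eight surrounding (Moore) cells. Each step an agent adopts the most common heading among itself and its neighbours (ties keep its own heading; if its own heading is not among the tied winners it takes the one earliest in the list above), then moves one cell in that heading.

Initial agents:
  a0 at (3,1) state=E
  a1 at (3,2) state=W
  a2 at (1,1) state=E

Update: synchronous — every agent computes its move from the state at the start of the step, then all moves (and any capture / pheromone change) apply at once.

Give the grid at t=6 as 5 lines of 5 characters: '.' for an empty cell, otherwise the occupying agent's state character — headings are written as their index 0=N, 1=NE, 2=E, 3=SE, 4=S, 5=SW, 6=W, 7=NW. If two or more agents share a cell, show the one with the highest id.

.....
..2..
.....
.62..
.....

t=1: a0@(3,2):E a1@(3,1):W a2@(1,2):E
t=2: a0@(3,3):E a1@(3,0):W a2@(1,3):E
t=3: a0@(3,4):E a1@(3,4):W a2@(1,4):E
t=4: a0@(3,0):E a1@(3,3):W a2@(1,0):E
t=5: a0@(3,1):E a1@(3,2):W a2@(1,1):E
t=6: a0@(3,2):E a1@(3,1):W a2@(1,2):E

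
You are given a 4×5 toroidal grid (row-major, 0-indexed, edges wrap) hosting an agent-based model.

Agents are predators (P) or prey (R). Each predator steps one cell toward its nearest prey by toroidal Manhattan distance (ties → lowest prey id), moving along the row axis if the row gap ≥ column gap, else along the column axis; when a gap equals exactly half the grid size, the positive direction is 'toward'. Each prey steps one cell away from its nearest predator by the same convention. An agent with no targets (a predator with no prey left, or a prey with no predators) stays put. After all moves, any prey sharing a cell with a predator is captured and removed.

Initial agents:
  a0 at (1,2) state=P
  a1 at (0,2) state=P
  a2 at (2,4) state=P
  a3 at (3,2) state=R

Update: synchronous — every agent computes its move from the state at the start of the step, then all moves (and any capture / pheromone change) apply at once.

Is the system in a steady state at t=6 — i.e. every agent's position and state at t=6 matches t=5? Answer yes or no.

yes

t=1: a0@(2,2):P a1@(3,2):P a2@(2,3):P
t=2: (unchanged — steady state)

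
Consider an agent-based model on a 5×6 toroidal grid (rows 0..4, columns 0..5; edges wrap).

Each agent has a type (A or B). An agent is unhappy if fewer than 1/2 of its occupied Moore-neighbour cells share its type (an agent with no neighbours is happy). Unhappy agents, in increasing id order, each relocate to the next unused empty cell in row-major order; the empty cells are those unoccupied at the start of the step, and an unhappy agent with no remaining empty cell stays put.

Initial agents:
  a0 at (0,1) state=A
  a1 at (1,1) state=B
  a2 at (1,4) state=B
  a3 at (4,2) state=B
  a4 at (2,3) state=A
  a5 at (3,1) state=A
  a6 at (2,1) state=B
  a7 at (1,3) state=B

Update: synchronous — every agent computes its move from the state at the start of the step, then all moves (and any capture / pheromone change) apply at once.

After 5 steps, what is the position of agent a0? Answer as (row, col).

(0, 5)

t=1: a0@(0,0):A a1@(1,1):B a2@(1,4):B a3@(0,2):B a4@(0,3):A a5@(0,4):A a6@(2,1):B a7@(1,3):B
t=2: a0@(0,1):A a1@(1,1):B a2@(0,5):B a3@(0,2):B a4@(1,0):A a5@(1,2):A a6@(2,1):B a7@(1,3):B
t=3: a0@(0,1):A a1@(0,0):B a2@(0,3):B a3@(0,2):B a4@(0,4):A a5@(1,4):A a6@(1,5):B a7@(1,3):B
t=4: a0@(0,5):A a1@(0,0):B a2@(0,3):B a3@(0,2):B a4@(1,0):A a5@(1,1):A a6@(1,2):B a7@(1,3):B
t=5: a0@(0,5):A a1@(0,1):B a2@(0,3):B a3@(0,2):B a4@(1,0):A a5@(0,4):A a6@(1,2):B a7@(1,3):B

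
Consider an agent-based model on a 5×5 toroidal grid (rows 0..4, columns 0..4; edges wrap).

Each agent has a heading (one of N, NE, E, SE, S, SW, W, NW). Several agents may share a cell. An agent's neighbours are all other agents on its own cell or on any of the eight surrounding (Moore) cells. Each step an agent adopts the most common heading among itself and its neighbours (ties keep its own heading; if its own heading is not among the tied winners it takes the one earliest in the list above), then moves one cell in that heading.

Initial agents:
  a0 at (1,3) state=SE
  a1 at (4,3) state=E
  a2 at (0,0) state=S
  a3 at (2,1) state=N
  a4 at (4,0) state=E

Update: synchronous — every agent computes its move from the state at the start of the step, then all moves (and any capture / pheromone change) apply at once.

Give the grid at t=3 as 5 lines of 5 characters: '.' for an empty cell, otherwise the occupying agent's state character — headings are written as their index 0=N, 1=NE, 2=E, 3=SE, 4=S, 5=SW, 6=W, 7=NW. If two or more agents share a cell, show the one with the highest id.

..2..
.....
.....
4....
.2.2.

t=1: a0@(2,4):SE a1@(4,4):E a2@(1,0):S a3@(1,1):N a4@(4,1):E
t=2: a0@(3,0):SE a1@(4,0):E a2@(2,0):S a3@(0,1):N a4@(4,2):E
t=3: a0@(4,1):SE a1@(4,1):E a2@(3,0):S a3@(0,2):E a4@(4,3):E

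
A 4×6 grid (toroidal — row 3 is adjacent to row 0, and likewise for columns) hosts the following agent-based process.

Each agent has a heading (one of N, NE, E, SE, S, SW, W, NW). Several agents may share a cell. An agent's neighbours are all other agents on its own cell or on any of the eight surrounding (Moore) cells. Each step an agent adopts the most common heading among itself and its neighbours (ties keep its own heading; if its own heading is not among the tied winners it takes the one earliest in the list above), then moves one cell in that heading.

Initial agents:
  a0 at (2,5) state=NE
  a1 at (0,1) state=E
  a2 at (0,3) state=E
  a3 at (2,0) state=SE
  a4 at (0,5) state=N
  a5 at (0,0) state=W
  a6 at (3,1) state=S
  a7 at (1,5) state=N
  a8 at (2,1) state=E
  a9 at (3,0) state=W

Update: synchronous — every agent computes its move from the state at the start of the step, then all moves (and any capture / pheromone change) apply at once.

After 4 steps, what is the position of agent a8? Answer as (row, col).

(2, 3)

t=1: a0@(1,0):NE a1@(0,0):W a2@(0,4):E a3@(3,1):SE a4@(3,5):N a5@(0,5):W a6@(3,2):E a7@(0,5):N a8@(2,2):E a9@(3,5):W
t=2: a0@(1,5):W a1@(0,5):W a2@(3,4):N a3@(3,2):E a4@(3,4):W a5@(0,4):W a6@(3,3):E a7@(0,4):W a8@(2,3):E a9@(3,4):W
t=3: a0@(1,4):W a1@(0,4):W a2@(3,3):W a3@(3,3):E a4@(3,3):W a5@(0,3):W a6@(3,2):W a7@(0,3):W a8@(2,4):E a9@(3,3):W
t=4: a0@(1,3):W a1@(0,3):W a2@(3,2):W a3@(3,2):W a4@(3,2):W a5@(0,2):W a6@(3,1):W a7@(0,2):W a8@(2,3):W a9@(3,2):W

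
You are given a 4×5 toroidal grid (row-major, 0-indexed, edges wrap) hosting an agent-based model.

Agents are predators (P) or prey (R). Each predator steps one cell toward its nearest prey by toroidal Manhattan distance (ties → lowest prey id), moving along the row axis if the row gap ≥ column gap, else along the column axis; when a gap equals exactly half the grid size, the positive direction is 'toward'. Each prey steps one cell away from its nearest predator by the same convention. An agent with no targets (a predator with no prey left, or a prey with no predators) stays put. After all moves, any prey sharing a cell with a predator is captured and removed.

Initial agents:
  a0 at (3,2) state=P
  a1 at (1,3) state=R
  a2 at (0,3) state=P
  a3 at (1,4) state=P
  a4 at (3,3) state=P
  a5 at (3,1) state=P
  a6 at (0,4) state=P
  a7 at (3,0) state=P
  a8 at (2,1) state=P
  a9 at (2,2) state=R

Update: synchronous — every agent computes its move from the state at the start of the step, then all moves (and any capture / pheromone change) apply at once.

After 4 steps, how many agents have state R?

t=1: a0@(2,2):P a1@(2,3):R a2@(1,3):P a3@(1,3):P a4@(0,3):P a5@(2,1):P a6@(1,4):P a7@(3,1):P a8@(2,2):P a9@(1,2):R
t=2: a0@(2,3):P a2@(2,3):P a3@(2,3):P a4@(1,3):P a5@(2,2):P a6@(2,4):P a7@(3,2):P a8@(2,3):P a9@(0,2):R
t=3: a0@(3,3):P a2@(3,3):P a3@(3,3):P a4@(0,3):P a5@(3,2):P a6@(3,4):P a7@(0,2):P a8@(3,3):P a9@(1,2):R
t=4: a0@(0,3):P a2@(0,3):P a3@(0,3):P a4@(1,3):P a5@(0,2):P a6@(0,4):P a7@(1,2):P a8@(0,3):P a9@(2,2):R

1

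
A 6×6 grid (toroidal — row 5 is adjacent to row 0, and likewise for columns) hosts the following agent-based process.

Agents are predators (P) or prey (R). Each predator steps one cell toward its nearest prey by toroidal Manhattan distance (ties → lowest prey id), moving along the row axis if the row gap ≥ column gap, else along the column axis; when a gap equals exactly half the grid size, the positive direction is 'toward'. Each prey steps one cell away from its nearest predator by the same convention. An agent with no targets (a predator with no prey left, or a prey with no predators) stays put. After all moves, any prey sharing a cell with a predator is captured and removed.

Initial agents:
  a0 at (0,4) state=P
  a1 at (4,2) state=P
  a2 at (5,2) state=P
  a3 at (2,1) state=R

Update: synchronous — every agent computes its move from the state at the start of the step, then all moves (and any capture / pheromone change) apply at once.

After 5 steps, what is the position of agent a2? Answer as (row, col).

t=1: a0@(0,5):P a1@(3,2):P a2@(0,2):P a3@(1,1):R
t=2: a0@(0,0):P a1@(2,2):P a2@(1,2):P a3@(2,1):R
t=3: a0@(1,0):P a1@(2,1):P a2@(2,2):P a3@(2,0):R
t=4: a0@(2,0):P a1@(2,0):P a2@(2,1):P a3@(3,0):R
t=5: a0@(3,0):P a1@(3,0):P a2@(3,1):P a3@(4,0):R

(3, 1)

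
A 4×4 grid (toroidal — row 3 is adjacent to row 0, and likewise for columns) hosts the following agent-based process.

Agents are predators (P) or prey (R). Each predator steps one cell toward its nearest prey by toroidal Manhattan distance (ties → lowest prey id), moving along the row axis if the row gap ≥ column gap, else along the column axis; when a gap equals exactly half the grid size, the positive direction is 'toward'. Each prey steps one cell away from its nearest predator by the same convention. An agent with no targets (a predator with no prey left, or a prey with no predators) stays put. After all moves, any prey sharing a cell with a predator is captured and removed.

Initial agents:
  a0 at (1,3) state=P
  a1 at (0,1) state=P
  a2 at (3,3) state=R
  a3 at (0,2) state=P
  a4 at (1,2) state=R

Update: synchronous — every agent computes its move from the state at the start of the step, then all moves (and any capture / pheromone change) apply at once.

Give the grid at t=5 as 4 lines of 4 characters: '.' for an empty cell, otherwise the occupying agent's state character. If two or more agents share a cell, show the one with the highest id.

..P.
..P.
...R
....

t=1: a0@(1,2):P a1@(1,1):P a2@(2,3):R a3@(1,2):P
t=2: a0@(2,2):P a1@(1,2):P a2@(3,3):R a3@(2,2):P
t=3: a0@(3,2):P a1@(2,2):P a2@(0,3):R a3@(3,2):P
t=4: a0@(0,2):P a1@(3,2):P a2@(1,3):R a3@(0,2):P
t=5: a0@(1,2):P a1@(0,2):P a2@(2,3):R a3@(1,2):P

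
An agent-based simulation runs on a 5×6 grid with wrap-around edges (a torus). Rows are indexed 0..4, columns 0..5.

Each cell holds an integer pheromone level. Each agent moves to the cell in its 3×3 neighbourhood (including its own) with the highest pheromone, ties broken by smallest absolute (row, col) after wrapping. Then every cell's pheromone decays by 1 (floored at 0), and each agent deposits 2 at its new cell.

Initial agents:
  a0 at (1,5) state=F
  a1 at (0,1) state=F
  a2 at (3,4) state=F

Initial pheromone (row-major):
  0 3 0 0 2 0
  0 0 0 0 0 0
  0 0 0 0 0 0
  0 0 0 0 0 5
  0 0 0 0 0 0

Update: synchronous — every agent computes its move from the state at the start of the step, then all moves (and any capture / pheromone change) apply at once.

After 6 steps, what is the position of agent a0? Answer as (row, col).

(0, 4)

t=1: a0@(0,4) a1@(0,1) a2@(3,5) | pheromone: 0 4 0 0 3 0 / 0 0 0 0 0 0 / 0 0 0 0 0 0 / 0 0 0 0 0 6 / 0 0 0 0 0 0
t=2: a0@(0,4) a1@(0,1) a2@(3,5) | pheromone: 0 5 0 0 4 0 / 0 0 0 0 0 0 / 0 0 0 0 0 0 / 0 0 0 0 0 7 / 0 0 0 0 0 0
t=3: a0@(0,4) a1@(0,1) a2@(3,5) | pheromone: 0 6 0 0 5 0 / 0 0 0 0 0 0 / 0 0 0 0 0 0 / 0 0 0 0 0 8 / 0 0 0 0 0 0
t=4: a0@(0,4) a1@(0,1) a2@(3,5) | pheromone: 0 7 0 0 6 0 / 0 0 0 0 0 0 / 0 0 0 0 0 0 / 0 0 0 0 0 9 / 0 0 0 0 0 0
t=5: a0@(0,4) a1@(0,1) a2@(3,5) | pheromone: 0 8 0 0 7 0 / 0 0 0 0 0 0 / 0 0 0 0 0 0 / 0 0 0 0 0 10 / 0 0 0 0 0 0
t=6: a0@(0,4) a1@(0,1) a2@(3,5) | pheromone: 0 9 0 0 8 0 / 0 0 0 0 0 0 / 0 0 0 0 0 0 / 0 0 0 0 0 11 / 0 0 0 0 0 0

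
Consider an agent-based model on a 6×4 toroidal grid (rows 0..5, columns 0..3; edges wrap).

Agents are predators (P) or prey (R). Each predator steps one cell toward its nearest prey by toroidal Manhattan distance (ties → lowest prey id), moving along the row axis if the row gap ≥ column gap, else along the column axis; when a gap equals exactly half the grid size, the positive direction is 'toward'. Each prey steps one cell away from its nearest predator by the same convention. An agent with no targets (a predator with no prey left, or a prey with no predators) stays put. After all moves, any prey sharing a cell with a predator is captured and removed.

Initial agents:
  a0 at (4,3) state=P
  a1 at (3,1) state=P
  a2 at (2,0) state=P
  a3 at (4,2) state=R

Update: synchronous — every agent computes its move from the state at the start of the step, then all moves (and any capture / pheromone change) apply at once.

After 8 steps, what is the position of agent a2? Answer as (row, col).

(3, 0)

t=1: a0@(4,2):P a1@(4,1):P a2@(3,0):P
t=2: (unchanged — steady state)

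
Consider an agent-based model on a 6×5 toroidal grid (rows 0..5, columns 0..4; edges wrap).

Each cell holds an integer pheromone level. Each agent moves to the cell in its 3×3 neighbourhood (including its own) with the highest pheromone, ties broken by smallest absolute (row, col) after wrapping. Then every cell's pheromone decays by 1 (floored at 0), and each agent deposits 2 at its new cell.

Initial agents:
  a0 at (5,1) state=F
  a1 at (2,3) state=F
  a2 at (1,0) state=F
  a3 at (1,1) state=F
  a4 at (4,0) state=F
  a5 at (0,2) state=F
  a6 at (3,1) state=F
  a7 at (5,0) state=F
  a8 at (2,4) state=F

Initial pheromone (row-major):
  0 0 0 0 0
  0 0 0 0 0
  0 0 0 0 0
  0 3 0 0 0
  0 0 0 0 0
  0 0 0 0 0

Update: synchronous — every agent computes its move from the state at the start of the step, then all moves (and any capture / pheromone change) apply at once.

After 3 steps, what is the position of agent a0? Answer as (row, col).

(0, 0)

t=1: a0@(0,0) a1@(1,2) a2@(0,0) a3@(0,0) a4@(3,1) a5@(0,1) a6@(3,1) a7@(0,0) a8@(1,0) | pheromone: 8 2 0 0 0 / 2 0 2 0 0 / 0 0 0 0 0 / 0 6 0 0 0 / 0 0 0 0 0 / 0 0 0 0 0
t=2: a0@(0,0) a1@(0,1) a2@(0,0) a3@(0,0) a4@(3,1) a5@(0,0) a6@(3,1) a7@(0,0) a8@(0,0) | pheromone: 19 3 0 0 0 / 1 0 1 0 0 / 0 0 0 0 0 / 0 9 0 0 0 / 0 0 0 0 0 / 0 0 0 0 0
t=3: a0@(0,0) a1@(0,0) a2@(0,0) a3@(0,0) a4@(3,1) a5@(0,0) a6@(3,1) a7@(0,0) a8@(0,0) | pheromone: 32 2 0 0 0 / 0 0 0 0 0 / 0 0 0 0 0 / 0 12 0 0 0 / 0 0 0 0 0 / 0 0 0 0 0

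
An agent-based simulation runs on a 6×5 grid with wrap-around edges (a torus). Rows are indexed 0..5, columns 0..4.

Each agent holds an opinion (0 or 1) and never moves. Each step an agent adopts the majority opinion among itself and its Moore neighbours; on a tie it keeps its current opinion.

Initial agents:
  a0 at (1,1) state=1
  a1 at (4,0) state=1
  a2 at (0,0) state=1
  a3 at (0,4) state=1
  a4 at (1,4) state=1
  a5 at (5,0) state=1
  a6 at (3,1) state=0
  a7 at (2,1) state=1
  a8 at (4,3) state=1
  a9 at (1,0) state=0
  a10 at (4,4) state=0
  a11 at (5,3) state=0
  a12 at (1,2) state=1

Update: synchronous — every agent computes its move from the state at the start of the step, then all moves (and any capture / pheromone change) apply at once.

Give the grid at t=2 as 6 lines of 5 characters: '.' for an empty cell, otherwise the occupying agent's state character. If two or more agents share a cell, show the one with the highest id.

t=1: a0@(1,1):1 a1@(4,0):1 a2@(0,0):1 a3@(0,4):1 a4@(1,4):1 a5@(5,0):1 a6@(3,1):1 a7@(2,1):1 a8@(4,3):0 a9@(1,0):1 a10@(4,4):1 a11@(5,3):0 a12@(1,2):1
t=2: (unchanged — steady state)

1...1
111.1
.1...
.1...
1..01
1..0.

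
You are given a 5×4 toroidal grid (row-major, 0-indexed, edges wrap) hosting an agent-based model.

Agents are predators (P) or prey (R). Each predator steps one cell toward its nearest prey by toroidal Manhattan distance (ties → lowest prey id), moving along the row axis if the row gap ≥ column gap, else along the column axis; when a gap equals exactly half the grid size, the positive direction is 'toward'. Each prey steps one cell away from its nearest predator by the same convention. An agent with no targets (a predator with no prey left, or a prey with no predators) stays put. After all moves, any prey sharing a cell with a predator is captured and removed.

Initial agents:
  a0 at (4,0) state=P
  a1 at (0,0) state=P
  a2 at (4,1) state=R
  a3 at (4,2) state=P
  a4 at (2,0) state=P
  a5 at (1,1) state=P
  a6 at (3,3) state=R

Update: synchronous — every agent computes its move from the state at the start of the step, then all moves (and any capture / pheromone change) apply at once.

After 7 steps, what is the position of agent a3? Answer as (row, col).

(4, 3)

t=1: a0@(4,1):P a1@(4,0):P a2@(4,2):R a3@(4,1):P a4@(3,0):P a5@(0,1):P a6@(2,3):R
t=2: a0@(4,2):P a1@(4,1):P a2@(4,3):R a3@(4,2):P a4@(2,0):P a5@(4,1):P a6@(1,3):R
t=3: a0@(4,3):P a1@(4,2):P a2@(4,0):R a3@(4,3):P a4@(1,0):P a5@(4,2):P a6@(0,3):R
t=4: a0@(4,0):P a1@(4,3):P a2@(4,1):R a3@(4,0):P a4@(0,0):P a5@(4,3):P a6@(1,3):R
t=5: a0@(4,1):P a1@(4,0):P a2@(4,2):R a3@(4,1):P a4@(4,0):P a5@(4,0):P a6@(2,3):R
t=6: a0@(4,2):P a1@(4,1):P a2@(4,3):R a3@(4,2):P a4@(4,1):P a5@(4,1):P a6@(1,3):R
t=7: a0@(4,3):P a1@(4,2):P a2@(4,0):R a3@(4,3):P a4@(4,2):P a5@(4,2):P a6@(2,3):R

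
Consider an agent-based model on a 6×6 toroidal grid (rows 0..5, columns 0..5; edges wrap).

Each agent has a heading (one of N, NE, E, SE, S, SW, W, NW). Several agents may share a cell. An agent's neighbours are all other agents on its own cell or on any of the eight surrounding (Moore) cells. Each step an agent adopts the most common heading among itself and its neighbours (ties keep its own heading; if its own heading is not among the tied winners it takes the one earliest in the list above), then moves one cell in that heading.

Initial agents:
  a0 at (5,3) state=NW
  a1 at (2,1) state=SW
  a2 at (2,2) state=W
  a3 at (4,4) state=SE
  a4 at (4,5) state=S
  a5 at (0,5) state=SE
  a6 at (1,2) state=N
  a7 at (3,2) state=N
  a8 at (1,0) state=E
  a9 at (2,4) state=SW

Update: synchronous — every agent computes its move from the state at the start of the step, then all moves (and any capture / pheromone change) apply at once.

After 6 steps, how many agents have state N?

8

t=1: a0@(4,2):NW a1@(1,1):N a2@(1,2):N a3@(5,5):SE a4@(5,5):S a5@(1,0):SE a6@(0,2):N a7@(2,2):N a8@(1,1):E a9@(3,3):SW
t=2: a0@(3,1):NW a1@(0,1):N a2@(0,2):N a3@(0,0):SE a4@(0,5):S a5@(2,1):SE a6@(5,2):N a7@(1,2):N a8@(0,1):N a9@(4,2):SW
t=3: a0@(2,0):NW a1@(5,1):N a2@(5,2):N a3@(5,0):N a4@(1,5):S a5@(3,2):SE a6@(4,2):N a7@(0,2):N a8@(5,1):N a9@(5,1):SW
t=4: a0@(1,5):NW a1@(4,1):N a2@(4,2):N a3@(4,0):N a4@(2,5):S a5@(4,3):SE a6@(3,2):N a7@(5,2):N a8@(4,1):N a9@(4,1):N
t=5: a0@(0,4):NW a1@(3,1):N a2@(3,2):N a3@(3,0):N a4@(3,5):S a5@(3,3):N a6@(2,2):N a7@(4,2):N a8@(3,1):N a9@(3,1):N
t=6: a0@(5,3):NW a1@(2,1):N a2@(2,2):N a3@(2,0):N a4@(4,5):S a5@(2,3):N a6@(1,2):N a7@(3,2):N a8@(2,1):N a9@(2,1):N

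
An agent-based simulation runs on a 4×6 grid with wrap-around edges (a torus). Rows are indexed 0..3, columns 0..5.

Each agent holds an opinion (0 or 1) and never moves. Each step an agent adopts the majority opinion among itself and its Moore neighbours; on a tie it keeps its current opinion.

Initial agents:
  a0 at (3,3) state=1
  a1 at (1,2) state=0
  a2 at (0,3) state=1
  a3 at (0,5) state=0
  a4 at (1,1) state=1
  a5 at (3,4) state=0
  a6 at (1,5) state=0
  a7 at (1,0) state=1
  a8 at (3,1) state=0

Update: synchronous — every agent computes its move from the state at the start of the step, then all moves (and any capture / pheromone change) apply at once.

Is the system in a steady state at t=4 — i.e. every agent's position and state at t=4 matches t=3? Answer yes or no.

yes

t=1: a0@(3,3):1 a1@(1,2):1 a2@(0,3):1 a3@(0,5):0 a4@(1,1):1 a5@(3,4):0 a6@(1,5):0 a7@(1,0):1 a8@(3,1):0
t=2: (unchanged — steady state)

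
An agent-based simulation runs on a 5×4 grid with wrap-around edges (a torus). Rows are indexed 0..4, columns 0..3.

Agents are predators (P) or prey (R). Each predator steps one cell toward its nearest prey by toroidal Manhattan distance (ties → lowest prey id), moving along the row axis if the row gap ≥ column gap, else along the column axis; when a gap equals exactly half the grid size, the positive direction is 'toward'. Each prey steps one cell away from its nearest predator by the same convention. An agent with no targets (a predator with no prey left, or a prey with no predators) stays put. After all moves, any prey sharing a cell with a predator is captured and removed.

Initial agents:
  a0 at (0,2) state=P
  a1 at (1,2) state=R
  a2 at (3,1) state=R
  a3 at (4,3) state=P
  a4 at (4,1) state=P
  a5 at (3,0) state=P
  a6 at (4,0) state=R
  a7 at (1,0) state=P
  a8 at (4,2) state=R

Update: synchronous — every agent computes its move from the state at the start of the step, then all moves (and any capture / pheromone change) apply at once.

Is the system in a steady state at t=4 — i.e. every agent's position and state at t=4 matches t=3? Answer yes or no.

t=1: a0@(1,2):P a1@(2,2):R a2@(2,1):R a3@(4,0):P a4@(3,1):P a5@(3,1):P a6@(4,1):R a7@(1,1):P a8@(3,2):R
t=2: a0@(2,2):P a1@(3,2):R a2@(1,1):R a3@(4,1):P a4@(2,1):P a5@(2,1):P a6@(4,2):R a7@(2,1):P a8@(3,3):R
t=3: a0@(3,2):P a2@(0,1):R a3@(4,2):P a4@(1,1):P a5@(1,1):P a6@(4,3):R a7@(1,1):P a8@(4,3):R
t=4: a0@(4,2):P a2@(4,1):R a3@(4,3):P a4@(0,1):P a5@(0,1):P a6@(4,0):R a7@(0,1):P a8@(4,0):R

no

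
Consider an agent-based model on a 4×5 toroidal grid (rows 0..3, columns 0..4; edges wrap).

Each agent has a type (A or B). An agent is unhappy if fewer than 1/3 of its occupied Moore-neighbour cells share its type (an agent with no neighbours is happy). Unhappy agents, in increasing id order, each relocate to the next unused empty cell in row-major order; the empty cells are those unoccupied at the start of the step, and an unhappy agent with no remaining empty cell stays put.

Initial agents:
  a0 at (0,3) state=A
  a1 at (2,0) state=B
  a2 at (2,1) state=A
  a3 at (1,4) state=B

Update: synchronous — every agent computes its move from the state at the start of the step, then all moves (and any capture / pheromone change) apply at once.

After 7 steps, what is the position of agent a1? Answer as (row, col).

(2, 0)

t=1: a0@(0,0):A a1@(2,0):B a2@(0,1):A a3@(1,4):B
t=2: (unchanged — steady state)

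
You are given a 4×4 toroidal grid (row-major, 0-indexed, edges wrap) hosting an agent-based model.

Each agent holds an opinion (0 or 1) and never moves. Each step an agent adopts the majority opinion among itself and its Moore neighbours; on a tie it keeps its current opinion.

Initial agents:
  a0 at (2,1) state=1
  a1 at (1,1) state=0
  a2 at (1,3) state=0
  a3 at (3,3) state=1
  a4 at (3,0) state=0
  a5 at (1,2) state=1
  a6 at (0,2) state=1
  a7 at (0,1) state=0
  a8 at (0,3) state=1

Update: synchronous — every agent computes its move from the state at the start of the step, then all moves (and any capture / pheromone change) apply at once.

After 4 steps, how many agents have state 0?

t=1: a0@(2,1):1 a1@(1,1):1 a2@(1,3):1 a3@(3,3):1 a4@(3,0):1 a5@(1,2):1 a6@(0,2):1 a7@(0,1):0 a8@(0,3):1
t=2: a0@(2,1):1 a1@(1,1):1 a2@(1,3):1 a3@(3,3):1 a4@(3,0):1 a5@(1,2):1 a6@(0,2):1 a7@(0,1):1 a8@(0,3):1
t=3: (unchanged — steady state)

0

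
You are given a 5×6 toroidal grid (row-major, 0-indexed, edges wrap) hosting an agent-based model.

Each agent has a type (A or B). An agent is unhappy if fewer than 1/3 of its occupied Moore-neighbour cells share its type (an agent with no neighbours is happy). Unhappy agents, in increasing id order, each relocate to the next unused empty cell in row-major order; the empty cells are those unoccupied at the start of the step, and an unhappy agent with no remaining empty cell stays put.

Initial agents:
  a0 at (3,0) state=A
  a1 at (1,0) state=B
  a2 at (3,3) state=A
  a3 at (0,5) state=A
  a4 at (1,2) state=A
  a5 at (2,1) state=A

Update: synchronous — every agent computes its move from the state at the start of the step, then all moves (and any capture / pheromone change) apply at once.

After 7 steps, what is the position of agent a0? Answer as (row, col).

(3, 0)

t=1: a0@(3,0):A a1@(0,0):B a2@(3,3):A a3@(0,1):A a4@(1,2):A a5@(2,1):A
t=2: a0@(3,0):A a1@(0,2):B a2@(3,3):A a3@(0,1):A a4@(1,2):A a5@(2,1):A
t=3: a0@(3,0):A a1@(0,0):B a2@(3,3):A a3@(0,1):A a4@(1,2):A a5@(2,1):A
t=4: a0@(3,0):A a1@(0,2):B a2@(3,3):A a3@(0,1):A a4@(1,2):A a5@(2,1):A
t=5: a0@(3,0):A a1@(0,0):B a2@(3,3):A a3@(0,1):A a4@(1,2):A a5@(2,1):A
t=6: a0@(3,0):A a1@(0,2):B a2@(3,3):A a3@(0,1):A a4@(1,2):A a5@(2,1):A
t=7: a0@(3,0):A a1@(0,0):B a2@(3,3):A a3@(0,1):A a4@(1,2):A a5@(2,1):A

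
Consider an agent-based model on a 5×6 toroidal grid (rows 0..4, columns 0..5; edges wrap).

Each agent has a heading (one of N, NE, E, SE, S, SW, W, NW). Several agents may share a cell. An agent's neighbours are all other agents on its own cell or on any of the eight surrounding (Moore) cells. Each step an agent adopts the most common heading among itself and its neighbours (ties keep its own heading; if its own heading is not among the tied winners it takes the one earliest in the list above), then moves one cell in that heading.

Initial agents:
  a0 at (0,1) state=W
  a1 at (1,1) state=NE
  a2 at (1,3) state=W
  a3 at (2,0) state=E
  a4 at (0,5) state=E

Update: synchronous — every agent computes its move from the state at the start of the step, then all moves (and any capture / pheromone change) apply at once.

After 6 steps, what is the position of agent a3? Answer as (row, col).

t=1: a0@(0,0):W a1@(0,2):NE a2@(1,2):W a3@(2,1):E a4@(0,0):E
t=2: a0@(0,5):W a1@(4,3):NE a2@(1,1):W a3@(2,2):E a4@(0,1):E
t=3: a0@(0,4):W a1@(3,4):NE a2@(1,2):E a3@(2,3):E a4@(0,2):E
t=4: a0@(0,3):W a1@(2,5):NE a2@(1,3):E a3@(2,4):E a4@(0,3):E
t=5: a0@(0,4):E a1@(1,0):NE a2@(1,4):E a3@(2,5):E a4@(0,4):E
t=6: a0@(0,5):E a1@(0,1):NE a2@(1,5):E a3@(2,0):E a4@(0,5):E

(2, 0)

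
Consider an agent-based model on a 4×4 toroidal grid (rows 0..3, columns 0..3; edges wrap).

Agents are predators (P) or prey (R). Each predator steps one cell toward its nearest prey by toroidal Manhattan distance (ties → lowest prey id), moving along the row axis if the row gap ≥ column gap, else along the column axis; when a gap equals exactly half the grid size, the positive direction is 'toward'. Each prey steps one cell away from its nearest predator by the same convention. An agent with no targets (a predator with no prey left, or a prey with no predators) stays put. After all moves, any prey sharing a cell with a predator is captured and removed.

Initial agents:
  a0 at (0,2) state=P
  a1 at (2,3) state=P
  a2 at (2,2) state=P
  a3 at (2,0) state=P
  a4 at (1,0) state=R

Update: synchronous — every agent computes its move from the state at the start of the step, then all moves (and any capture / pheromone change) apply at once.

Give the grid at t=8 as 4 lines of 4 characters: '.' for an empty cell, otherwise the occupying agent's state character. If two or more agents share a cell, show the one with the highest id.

.PPR
....
....
.P..

t=1: a0@(0,3):P a1@(1,3):P a2@(2,3):P a3@(1,0):P a4@(0,0):R
t=2: a0@(0,0):P a1@(0,3):P a2@(3,3):P a3@(0,0):P a4@(0,1):R
t=3: a0@(0,1):P a1@(0,0):P a2@(3,0):P a3@(0,1):P a4@(0,2):R
t=4: a0@(0,2):P a1@(0,1):P a2@(3,1):P a3@(0,2):P a4@(0,3):R
t=5: a0@(0,3):P a1@(0,2):P a2@(3,2):P a3@(0,3):P a4@(0,0):R
t=6: a0@(0,0):P a1@(0,3):P a2@(3,3):P a3@(0,0):P a4@(0,1):R
t=7: a0@(0,1):P a1@(0,0):P a2@(3,0):P a3@(0,1):P a4@(0,2):R
t=8: a0@(0,2):P a1@(0,1):P a2@(3,1):P a3@(0,2):P a4@(0,3):R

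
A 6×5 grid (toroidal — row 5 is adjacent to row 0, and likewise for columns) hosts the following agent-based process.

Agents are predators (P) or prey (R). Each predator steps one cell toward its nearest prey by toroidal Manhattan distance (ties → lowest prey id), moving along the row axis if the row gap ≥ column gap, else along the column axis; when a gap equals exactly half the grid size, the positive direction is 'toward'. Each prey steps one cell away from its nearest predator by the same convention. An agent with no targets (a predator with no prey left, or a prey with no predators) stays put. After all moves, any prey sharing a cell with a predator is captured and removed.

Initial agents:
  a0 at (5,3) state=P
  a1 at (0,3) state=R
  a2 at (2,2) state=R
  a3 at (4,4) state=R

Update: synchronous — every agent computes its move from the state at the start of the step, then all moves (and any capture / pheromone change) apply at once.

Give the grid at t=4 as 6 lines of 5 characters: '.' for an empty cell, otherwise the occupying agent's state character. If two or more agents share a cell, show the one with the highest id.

.....
.....
.....
...P.
..RRR
.....

t=1: a0@(0,3):P a1@(1,3):R a2@(1,2):R a3@(3,4):R
t=2: a0@(1,3):P a1@(2,3):R a2@(2,2):R a3@(2,4):R
t=3: a0@(2,3):P a1@(3,3):R a2@(3,2):R a3@(3,4):R
t=4: a0@(3,3):P a1@(4,3):R a2@(4,2):R a3@(4,4):R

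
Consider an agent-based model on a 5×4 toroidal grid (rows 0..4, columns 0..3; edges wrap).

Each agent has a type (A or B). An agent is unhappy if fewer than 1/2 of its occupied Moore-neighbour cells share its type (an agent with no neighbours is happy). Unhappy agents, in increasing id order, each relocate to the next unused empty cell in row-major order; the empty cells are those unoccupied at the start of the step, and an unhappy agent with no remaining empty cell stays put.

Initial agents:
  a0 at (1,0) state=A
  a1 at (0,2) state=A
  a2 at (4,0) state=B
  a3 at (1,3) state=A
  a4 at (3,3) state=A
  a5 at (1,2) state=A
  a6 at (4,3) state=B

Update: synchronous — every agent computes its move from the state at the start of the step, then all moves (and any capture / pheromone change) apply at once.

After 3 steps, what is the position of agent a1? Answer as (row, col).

(0, 2)

t=1: a0@(1,0):A a1@(0,2):A a2@(4,0):B a3@(1,3):A a4@(0,0):A a5@(1,2):A a6@(0,1):B
t=2: a0@(1,0):A a1@(0,2):A a2@(4,0):B a3@(1,3):A a4@(0,0):A a5@(1,2):A a6@(0,3):B
t=3: a0@(1,0):A a1@(0,2):A a2@(4,0):B a3@(1,3):A a4@(0,0):A a5@(1,2):A a6@(0,1):B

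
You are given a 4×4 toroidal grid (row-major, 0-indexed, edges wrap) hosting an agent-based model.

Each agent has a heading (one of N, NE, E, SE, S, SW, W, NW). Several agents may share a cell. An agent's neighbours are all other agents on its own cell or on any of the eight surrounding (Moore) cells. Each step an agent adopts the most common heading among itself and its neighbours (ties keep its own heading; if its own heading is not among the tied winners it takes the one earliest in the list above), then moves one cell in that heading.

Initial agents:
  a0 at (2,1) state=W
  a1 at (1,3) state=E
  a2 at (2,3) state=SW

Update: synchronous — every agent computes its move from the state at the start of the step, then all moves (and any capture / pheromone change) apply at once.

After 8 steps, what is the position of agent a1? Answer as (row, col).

(1, 3)

t=1: a0@(2,0):W a1@(1,0):E a2@(3,2):SW
t=2: a0@(2,3):W a1@(1,1):E a2@(0,1):SW
t=3: a0@(2,2):W a1@(1,2):E a2@(1,0):SW
t=4: a0@(2,1):W a1@(1,3):E a2@(2,3):SW
t=5: a0@(2,0):W a1@(1,0):E a2@(3,2):SW
t=6: a0@(2,3):W a1@(1,1):E a2@(0,1):SW
t=7: a0@(2,2):W a1@(1,2):E a2@(1,0):SW
t=8: a0@(2,1):W a1@(1,3):E a2@(2,3):SW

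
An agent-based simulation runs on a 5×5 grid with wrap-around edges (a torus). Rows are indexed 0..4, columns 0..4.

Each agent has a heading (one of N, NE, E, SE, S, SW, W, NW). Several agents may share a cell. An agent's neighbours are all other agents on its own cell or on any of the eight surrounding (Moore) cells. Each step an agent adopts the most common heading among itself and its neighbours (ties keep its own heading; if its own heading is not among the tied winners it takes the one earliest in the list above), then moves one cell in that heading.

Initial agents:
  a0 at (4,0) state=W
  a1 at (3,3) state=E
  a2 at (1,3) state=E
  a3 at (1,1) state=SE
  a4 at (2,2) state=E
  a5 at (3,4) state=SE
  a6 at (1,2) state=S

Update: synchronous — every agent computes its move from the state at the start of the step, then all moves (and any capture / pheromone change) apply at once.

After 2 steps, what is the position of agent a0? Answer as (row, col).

t=1: a0@(4,4):W a1@(3,4):E a2@(1,4):E a3@(2,2):SE a4@(2,3):E a5@(4,0):SE a6@(1,3):E
t=2: a0@(4,3):W a1@(3,0):E a2@(1,0):E a3@(2,3):E a4@(2,4):E a5@(0,1):SE a6@(1,4):E

(4, 3)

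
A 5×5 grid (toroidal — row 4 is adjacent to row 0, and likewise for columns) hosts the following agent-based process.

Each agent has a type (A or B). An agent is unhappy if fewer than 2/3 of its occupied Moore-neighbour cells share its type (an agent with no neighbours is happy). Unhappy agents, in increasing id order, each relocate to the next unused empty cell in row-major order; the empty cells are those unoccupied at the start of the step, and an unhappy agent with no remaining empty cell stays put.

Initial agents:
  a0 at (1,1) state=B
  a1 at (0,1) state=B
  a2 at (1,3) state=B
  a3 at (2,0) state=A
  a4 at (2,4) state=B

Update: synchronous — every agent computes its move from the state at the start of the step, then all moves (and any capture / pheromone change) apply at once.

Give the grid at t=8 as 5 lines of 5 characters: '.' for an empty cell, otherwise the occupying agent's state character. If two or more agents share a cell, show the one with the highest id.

B.A.B
BB...
.....
.....
.....

t=1: a0@(0,0):B a1@(0,1):B a2@(1,3):B a3@(0,2):A a4@(0,3):B
t=2: a0@(0,0):B a1@(0,4):B a2@(1,0):B a3@(1,1):A a4@(1,2):B
t=3: a0@(0,0):B a1@(0,4):B a2@(1,0):B a3@(0,1):A a4@(0,2):B
t=4: a0@(0,0):B a1@(0,4):B a2@(1,0):B a3@(0,3):A a4@(1,1):B
t=5: a0@(0,0):B a1@(0,4):B a2@(1,0):B a3@(0,1):A a4@(1,1):B
t=6: a0@(0,0):B a1@(0,4):B a2@(1,0):B a3@(0,2):A a4@(1,1):B
t=7: a0@(0,0):B a1@(0,4):B a2@(1,0):B a3@(0,1):A a4@(1,1):B
t=8: a0@(0,0):B a1@(0,4):B a2@(1,0):B a3@(0,2):A a4@(1,1):B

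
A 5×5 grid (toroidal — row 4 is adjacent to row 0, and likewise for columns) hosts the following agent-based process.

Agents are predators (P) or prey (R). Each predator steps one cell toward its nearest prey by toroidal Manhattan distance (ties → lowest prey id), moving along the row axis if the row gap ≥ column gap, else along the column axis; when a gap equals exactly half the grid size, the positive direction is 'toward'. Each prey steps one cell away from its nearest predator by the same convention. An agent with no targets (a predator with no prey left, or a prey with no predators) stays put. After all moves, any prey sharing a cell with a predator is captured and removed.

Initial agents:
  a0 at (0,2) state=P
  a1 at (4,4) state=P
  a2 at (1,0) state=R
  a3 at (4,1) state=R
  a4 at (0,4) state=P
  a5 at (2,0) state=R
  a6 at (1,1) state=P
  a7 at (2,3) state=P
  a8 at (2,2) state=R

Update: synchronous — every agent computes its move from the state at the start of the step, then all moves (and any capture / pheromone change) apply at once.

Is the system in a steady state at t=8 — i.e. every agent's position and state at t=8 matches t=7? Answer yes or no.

yes

t=1: a0@(4,2):P a1@(4,0):P a3@(3,1):R a4@(1,4):P a5@(3,0):R a6@(1,0):P a7@(2,2):P a8@(2,1):R
t=2: a0@(3,2):P a1@(3,0):P a4@(2,4):P a6@(2,0):P a7@(2,1):P
t=3: (unchanged — steady state)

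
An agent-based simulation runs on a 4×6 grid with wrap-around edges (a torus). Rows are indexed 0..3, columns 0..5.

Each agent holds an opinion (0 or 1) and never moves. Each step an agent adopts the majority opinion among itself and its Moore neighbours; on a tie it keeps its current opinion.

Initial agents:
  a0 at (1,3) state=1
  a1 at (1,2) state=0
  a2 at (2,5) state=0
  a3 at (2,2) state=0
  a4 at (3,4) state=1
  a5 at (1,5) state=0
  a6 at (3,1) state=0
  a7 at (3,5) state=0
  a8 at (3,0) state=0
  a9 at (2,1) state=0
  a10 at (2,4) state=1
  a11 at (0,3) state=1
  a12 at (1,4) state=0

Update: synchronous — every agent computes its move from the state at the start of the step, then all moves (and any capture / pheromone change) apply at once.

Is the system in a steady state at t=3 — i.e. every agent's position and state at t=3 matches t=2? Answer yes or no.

no

t=1: a0@(1,3):1 a1@(1,2):0 a2@(2,5):0 a3@(2,2):0 a4@(3,4):1 a5@(1,5):0 a6@(3,1):0 a7@(3,5):0 a8@(3,0):0 a9@(2,1):0 a10@(2,4):0 a11@(0,3):1 a12@(1,4):0
t=2: a0@(1,3):0 a1@(1,2):0 a2@(2,5):0 a3@(2,2):0 a4@(3,4):0 a5@(1,5):0 a6@(3,1):0 a7@(3,5):0 a8@(3,0):0 a9@(2,1):0 a10@(2,4):0 a11@(0,3):1 a12@(1,4):0
t=3: a0@(1,3):0 a1@(1,2):0 a2@(2,5):0 a3@(2,2):0 a4@(3,4):0 a5@(1,5):0 a6@(3,1):0 a7@(3,5):0 a8@(3,0):0 a9@(2,1):0 a10@(2,4):0 a11@(0,3):0 a12@(1,4):0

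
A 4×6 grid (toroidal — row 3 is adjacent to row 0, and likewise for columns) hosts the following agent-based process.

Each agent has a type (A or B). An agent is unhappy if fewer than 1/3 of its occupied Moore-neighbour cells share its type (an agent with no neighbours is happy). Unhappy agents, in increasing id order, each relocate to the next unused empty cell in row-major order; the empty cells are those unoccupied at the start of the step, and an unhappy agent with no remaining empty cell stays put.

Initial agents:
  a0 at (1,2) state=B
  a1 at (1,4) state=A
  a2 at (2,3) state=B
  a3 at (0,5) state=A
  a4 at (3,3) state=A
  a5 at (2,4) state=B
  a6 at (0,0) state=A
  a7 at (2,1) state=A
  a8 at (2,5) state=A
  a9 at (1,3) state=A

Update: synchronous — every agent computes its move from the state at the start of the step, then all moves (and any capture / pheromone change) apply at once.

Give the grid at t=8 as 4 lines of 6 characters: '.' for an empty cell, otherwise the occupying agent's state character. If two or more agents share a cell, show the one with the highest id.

t=1: a0@(1,2):B a1@(1,4):A a2@(2,3):B a3@(0,5):A a4@(0,1):A a5@(0,2):B a6@(0,0):A a7@(0,3):A a8@(2,5):A a9@(0,4):A
t=2: (unchanged — steady state)

AABAAA
..B.A.
...B.A
......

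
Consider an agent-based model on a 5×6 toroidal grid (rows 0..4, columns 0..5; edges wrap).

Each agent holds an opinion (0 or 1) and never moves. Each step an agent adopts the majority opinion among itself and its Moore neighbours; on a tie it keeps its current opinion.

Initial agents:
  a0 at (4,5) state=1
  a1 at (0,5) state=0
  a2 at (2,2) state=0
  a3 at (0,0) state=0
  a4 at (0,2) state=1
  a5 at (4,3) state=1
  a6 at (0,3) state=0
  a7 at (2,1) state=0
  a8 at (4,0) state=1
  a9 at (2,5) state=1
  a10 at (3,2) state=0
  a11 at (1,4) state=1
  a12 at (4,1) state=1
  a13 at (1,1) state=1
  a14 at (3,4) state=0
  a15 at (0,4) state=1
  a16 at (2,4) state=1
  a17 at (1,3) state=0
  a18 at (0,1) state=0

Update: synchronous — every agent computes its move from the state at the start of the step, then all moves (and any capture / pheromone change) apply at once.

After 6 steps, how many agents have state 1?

t=1: a0@(4,5):1 a1@(0,5):1 a2@(2,2):0 a3@(0,0):1 a4@(0,2):1 a5@(4,3):1 a6@(0,3):1 a7@(2,1):0 a8@(4,0):1 a9@(2,5):1 a10@(3,2):0 a11@(1,4):1 a12@(4,1):1 a13@(1,1):0 a14@(3,4):1 a15@(0,4):1 a16@(2,4):1 a17@(1,3):1 a18@(0,1):1
t=2: (unchanged — steady state)

15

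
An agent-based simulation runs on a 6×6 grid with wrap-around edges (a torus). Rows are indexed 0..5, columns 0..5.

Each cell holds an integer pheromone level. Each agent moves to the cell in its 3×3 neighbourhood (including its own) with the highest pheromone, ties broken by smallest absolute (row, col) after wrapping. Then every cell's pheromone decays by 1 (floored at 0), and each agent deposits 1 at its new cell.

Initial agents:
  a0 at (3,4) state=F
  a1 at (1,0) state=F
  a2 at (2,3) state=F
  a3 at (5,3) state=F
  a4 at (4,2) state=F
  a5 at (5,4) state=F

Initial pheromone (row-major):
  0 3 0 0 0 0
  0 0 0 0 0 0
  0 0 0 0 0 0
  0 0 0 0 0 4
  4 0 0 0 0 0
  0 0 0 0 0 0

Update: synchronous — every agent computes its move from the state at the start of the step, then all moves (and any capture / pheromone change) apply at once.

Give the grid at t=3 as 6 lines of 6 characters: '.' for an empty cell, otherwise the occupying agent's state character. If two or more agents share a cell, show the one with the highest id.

.F....
......
......
.....F
......
......

t=1: a0@(3,5) a1@(0,1) a2@(1,2) a3@(0,2) a4@(3,1) a5@(0,3) | pheromone: 0 3 1 1 0 0 / 0 0 1 0 0 0 / 0 0 0 0 0 0 / 0 1 0 0 0 4 / 3 0 0 0 0 0 / 0 0 0 0 0 0
t=2: a0@(3,5) a1@(0,1) a2@(0,1) a3@(0,1) a4@(4,0) a5@(0,2) | pheromone: 0 5 1 0 0 0 / 0 0 0 0 0 0 / 0 0 0 0 0 0 / 0 0 0 0 0 4 / 3 0 0 0 0 0 / 0 0 0 0 0 0
t=3: a0@(3,5) a1@(0,1) a2@(0,1) a3@(0,1) a4@(3,5) a5@(0,1) | pheromone: 0 8 0 0 0 0 / 0 0 0 0 0 0 / 0 0 0 0 0 0 / 0 0 0 0 0 5 / 2 0 0 0 0 0 / 0 0 0 0 0 0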